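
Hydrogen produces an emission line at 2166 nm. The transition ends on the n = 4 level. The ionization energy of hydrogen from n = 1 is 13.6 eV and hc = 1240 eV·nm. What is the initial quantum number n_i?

The photon energy is ΔE = hc/λ = 1240 / 2166 = 0.5725 eV.
With Z = 1, ΔE = 13.60 × (1/n_f² − 1/n_i²), so 1/n_f² − 1/n_i² = 0.04209.
With n_f = 4: 1/n_i² = 1/16 − 0.04209 = 0.02041, so n_i ≈ 7.00.

n_i = 7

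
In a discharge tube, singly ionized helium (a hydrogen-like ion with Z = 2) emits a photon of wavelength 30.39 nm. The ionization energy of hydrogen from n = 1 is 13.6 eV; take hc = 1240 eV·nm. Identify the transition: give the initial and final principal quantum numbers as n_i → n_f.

n_i = 2, n_f = 1

The photon energy is ΔE = hc/λ = 1240 / 30.39 = 40.80 eV.
With Z = 2, ΔE = 54.40 × (1/n_f² − 1/n_i²), so 1/n_f² − 1/n_i² = 0.7501.
Trying n_f = 1 gives 1/n_i² = 0.2499, i.e. n_i ≈ 2; this pair matches.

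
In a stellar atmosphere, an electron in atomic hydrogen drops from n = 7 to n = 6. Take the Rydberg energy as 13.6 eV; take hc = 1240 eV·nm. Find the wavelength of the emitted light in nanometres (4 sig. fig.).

12370 nm

ΔE = 13.60 × (1/6² − 1/7²) = 13.60 × 0.007370 = 0.1002 eV.
λ = hc/ΔE = 1240 / 0.1002 = 12370 nm.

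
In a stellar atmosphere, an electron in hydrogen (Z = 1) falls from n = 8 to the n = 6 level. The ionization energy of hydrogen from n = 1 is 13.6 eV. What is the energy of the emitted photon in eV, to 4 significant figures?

E_8 = −13.60/64 = −0.2125 eV and E_6 = −13.60/36 = −0.3778 eV.
The photon energy is |E_8 − E_6| = 0.1653 eV.

0.1653 eV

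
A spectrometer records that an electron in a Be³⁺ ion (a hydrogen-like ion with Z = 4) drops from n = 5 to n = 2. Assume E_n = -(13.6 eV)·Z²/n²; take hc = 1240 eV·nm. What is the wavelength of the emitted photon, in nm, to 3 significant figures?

For Z = 4 the level energies scale as Z², so the effective Rydberg energy is 13.6 × 16 = 217.6 eV.
ΔE = 217.6 × (1/2² − 1/5²) = 217.6 × 0.2100 = 45.70 eV.
λ = hc/ΔE = 1240 / 45.70 = 27.1 nm.

27.1 nm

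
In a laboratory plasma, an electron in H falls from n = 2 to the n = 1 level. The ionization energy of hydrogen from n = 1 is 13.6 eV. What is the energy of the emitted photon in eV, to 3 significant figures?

E_2 = −13.60/4 = −3.400 eV and E_1 = −13.60/1 = −13.60 eV.
The photon energy is |E_2 − E_1| = 10.2 eV.

10.2 eV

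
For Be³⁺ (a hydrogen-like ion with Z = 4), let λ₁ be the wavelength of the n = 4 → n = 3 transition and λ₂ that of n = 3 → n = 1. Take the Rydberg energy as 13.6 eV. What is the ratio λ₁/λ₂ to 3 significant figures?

18.3

λ ∝ 1/ΔE ∝ 1/(1/n_f² − 1/n_i²), and the Z² and hc factors cancel in the ratio.
λ₁/λ₂ = (1/1² − 1/3²)/(1/3² − 1/4²) = 0.8889/0.04861 = 18.3.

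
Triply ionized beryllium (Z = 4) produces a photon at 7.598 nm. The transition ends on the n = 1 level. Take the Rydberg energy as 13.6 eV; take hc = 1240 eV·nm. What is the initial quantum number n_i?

The photon energy is ΔE = hc/λ = 1240 / 7.598 = 163.2 eV.
With Z = 4, ΔE = 217.6 × (1/n_f² − 1/n_i²), so 1/n_f² − 1/n_i² = 0.7500.
With n_f = 1: 1/n_i² = 1/1 − 0.7500 = 0.2500, so n_i ≈ 2.00.

n_i = 2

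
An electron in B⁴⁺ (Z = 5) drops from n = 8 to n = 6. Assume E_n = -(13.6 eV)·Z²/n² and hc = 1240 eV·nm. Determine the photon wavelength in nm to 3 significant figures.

300 nm

For Z = 5 the level energies scale as Z², so the effective Rydberg energy is 13.6 × 25 = 340.0 eV.
ΔE = 340.0 × (1/6² − 1/8²) = 340.0 × 0.01215 = 4.132 eV.
λ = hc/ΔE = 1240 / 4.132 = 300 nm.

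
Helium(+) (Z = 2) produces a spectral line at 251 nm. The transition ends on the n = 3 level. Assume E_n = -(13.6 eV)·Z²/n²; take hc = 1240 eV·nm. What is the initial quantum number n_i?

n_i = 7

The photon energy is ΔE = hc/λ = 1240 / 251 = 4.940 eV.
With Z = 2, ΔE = 54.40 × (1/n_f² − 1/n_i²), so 1/n_f² − 1/n_i² = 0.09081.
With n_f = 3: 1/n_i² = 1/9 − 0.09081 = 0.02030, so n_i ≈ 7.02.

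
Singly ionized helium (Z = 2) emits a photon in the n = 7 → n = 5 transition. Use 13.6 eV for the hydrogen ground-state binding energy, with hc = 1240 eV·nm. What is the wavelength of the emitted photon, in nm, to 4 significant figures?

1163 nm

For Z = 2 the level energies scale as Z², so the effective Rydberg energy is 13.6 × 4 = 54.40 eV.
ΔE = 54.40 × (1/5² − 1/7²) = 54.40 × 0.01959 = 1.066 eV.
λ = hc/ΔE = 1240 / 1.066 = 1163 nm.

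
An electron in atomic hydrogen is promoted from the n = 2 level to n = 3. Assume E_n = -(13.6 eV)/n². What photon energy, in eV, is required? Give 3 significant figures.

E_3 = −13.60/9 = −1.511 eV and E_2 = −13.60/4 = −3.400 eV.
The photon energy is |E_3 − E_2| = 1.89 eV.

1.89 eV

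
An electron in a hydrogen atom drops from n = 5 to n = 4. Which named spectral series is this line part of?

The series is set by the lower level: n_f = 4 is the Brackett series.

Brackett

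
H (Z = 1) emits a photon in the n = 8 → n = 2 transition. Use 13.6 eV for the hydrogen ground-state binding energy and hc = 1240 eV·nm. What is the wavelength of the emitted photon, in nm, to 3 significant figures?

ΔE = 13.60 × (1/2² − 1/8²) = 13.60 × 0.2344 = 3.188 eV.
λ = hc/ΔE = 1240 / 3.188 = 389 nm.
This line belongs to the Balmer series.

389 nm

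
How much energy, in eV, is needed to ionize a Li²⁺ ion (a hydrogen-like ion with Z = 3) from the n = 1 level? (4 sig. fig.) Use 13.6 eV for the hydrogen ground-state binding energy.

122.4 eV

E_n = −13.6 Z²/n² = −122.4/n² eV for Z = 3.
E_1 = −122.4/1 = −122.4 eV, so ionization (to E = 0) requires 122.4 eV.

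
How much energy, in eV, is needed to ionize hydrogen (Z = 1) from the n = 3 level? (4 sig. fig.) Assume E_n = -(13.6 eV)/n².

E_3 = −13.60/9 = −1.511 eV, so ionization (to E = 0) requires 1.511 eV.

1.511 eV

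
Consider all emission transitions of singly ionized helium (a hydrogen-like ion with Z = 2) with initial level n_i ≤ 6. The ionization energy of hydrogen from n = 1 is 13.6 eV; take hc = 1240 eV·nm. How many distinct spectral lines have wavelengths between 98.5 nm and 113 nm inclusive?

Enumerate all n_i → n_f pairs with 1 ≤ n_f < n_i ≤ 6 and compute λ = 1240 / [13.6·4·(1/n_f² − 1/n_i²)].
Lines falling in [98.5, 113] nm: 6→2 (102.6 nm), 5→2 (108.5 nm).

2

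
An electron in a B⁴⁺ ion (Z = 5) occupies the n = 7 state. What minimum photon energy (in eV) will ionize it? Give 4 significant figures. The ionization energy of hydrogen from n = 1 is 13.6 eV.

E_n = −13.6 Z²/n² = −340.0/n² eV for Z = 5.
E_7 = −340.0/49 = −6.939 eV, so ionization (to E = 0) requires 6.939 eV.

6.939 eV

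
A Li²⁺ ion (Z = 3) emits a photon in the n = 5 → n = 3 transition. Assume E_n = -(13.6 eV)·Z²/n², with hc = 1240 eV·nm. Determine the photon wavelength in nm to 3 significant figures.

142 nm

For Z = 3 the level energies scale as Z², so the effective Rydberg energy is 13.6 × 9 = 122.4 eV.
ΔE = 122.4 × (1/3² − 1/5²) = 122.4 × 0.07111 = 8.704 eV.
λ = hc/ΔE = 1240 / 8.704 = 142 nm.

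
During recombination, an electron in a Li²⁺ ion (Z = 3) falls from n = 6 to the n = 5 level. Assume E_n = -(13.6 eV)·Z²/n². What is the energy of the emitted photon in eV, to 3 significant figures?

The Bohr energies scale as Z², so for Z = 3: E_n = −122.4/n² eV.
E_6 = −122.4/36 = −3.400 eV and E_5 = −122.4/25 = −4.896 eV.
The photon energy is |E_6 − E_5| = 1.50 eV.

1.50 eV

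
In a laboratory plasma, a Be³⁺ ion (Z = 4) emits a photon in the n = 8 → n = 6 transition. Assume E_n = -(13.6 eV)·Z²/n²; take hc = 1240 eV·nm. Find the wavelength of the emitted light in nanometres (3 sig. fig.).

469 nm

For Z = 4 the level energies scale as Z², so the effective Rydberg energy is 13.6 × 16 = 217.6 eV.
ΔE = 217.6 × (1/6² − 1/8²) = 217.6 × 0.01215 = 2.644 eV.
λ = hc/ΔE = 1240 / 2.644 = 469 nm.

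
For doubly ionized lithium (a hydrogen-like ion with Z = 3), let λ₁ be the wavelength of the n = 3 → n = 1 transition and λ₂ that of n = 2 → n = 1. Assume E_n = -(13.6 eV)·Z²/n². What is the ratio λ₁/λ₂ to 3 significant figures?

0.844

λ ∝ 1/ΔE ∝ 1/(1/n_f² − 1/n_i²), and the Z² and hc factors cancel in the ratio.
λ₁/λ₂ = (1/1² − 1/2²)/(1/1² − 1/3²) = 0.7500/0.8889 = 0.844.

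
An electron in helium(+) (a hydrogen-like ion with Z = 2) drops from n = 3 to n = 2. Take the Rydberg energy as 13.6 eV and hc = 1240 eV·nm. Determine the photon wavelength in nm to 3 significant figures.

For Z = 2 the level energies scale as Z², so the effective Rydberg energy is 13.6 × 4 = 54.40 eV.
ΔE = 54.40 × (1/2² − 1/3²) = 54.40 × 0.1389 = 7.556 eV.
λ = hc/ΔE = 1240 / 7.556 = 164 nm.

164 nm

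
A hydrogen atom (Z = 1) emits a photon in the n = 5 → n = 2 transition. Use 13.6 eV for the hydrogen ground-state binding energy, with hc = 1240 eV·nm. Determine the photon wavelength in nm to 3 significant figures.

434 nm

ΔE = 13.60 × (1/2² − 1/5²) = 13.60 × 0.2100 = 2.856 eV.
λ = hc/ΔE = 1240 / 2.856 = 434 nm.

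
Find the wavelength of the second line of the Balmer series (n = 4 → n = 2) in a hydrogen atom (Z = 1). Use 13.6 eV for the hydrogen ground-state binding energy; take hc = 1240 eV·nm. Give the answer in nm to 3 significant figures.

486 nm

The Balmer series terminates on n_f = 2; the second line has n_i = 2+2 = 4.
ΔE = 13.60 × (1/2² − 1/4²) = 2.550 eV.
λ = 1240 / 2.550 = 486 nm.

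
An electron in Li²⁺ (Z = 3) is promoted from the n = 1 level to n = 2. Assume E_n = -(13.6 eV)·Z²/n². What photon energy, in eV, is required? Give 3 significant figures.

The Bohr energies scale as Z², so for Z = 3: E_n = −122.4/n² eV.
E_2 = −122.4/4 = −30.60 eV and E_1 = −122.4/1 = −122.4 eV.
The photon energy is |E_2 − E_1| = 91.8 eV.

91.8 eV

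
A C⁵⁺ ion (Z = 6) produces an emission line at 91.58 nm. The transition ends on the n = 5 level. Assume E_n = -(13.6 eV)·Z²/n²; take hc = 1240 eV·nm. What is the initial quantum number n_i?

The photon energy is ΔE = hc/λ = 1240 / 91.58 = 13.54 eV.
With Z = 6, ΔE = 489.6 × (1/n_f² − 1/n_i²), so 1/n_f² − 1/n_i² = 0.02766.
With n_f = 5: 1/n_i² = 1/25 − 0.02766 = 0.01234, so n_i ≈ 9.00.

n_i = 9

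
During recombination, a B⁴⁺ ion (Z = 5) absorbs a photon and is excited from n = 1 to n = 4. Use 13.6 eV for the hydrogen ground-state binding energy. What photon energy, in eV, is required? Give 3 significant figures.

The Bohr energies scale as Z², so for Z = 5: E_n = −340.0/n² eV.
E_4 = −340.0/16 = −21.25 eV and E_1 = −340.0/1 = −340.0 eV.
The photon energy is |E_4 − E_1| = 319 eV.

319 eV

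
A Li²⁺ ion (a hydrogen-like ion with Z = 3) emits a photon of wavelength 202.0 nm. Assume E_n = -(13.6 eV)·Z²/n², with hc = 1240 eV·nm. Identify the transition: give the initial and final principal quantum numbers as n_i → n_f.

n_i = 9, n_f = 4

The photon energy is ΔE = hc/λ = 1240 / 202.0 = 6.139 eV.
With Z = 3, ΔE = 122.4 × (1/n_f² − 1/n_i²), so 1/n_f² − 1/n_i² = 0.05015.
Trying n_f = 4 gives 1/n_i² = 0.01235, i.e. n_i ≈ 9; this pair matches.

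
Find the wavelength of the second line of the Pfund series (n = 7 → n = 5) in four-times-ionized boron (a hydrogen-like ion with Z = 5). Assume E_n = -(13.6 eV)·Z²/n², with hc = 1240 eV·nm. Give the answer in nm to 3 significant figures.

The Pfund series terminates on n_f = 5; the second line has n_i = 5+2 = 7.
ΔE = 340.0 × (1/5² − 1/7²) = 6.661 eV.
λ = 1240 / 6.661 = 186 nm.

186 nm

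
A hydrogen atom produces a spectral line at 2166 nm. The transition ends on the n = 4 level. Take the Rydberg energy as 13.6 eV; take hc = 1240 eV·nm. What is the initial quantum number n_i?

The photon energy is ΔE = hc/λ = 1240 / 2166 = 0.5725 eV.
With Z = 1, ΔE = 13.60 × (1/n_f² − 1/n_i²), so 1/n_f² − 1/n_i² = 0.04209.
With n_f = 4: 1/n_i² = 1/16 − 0.04209 = 0.02041, so n_i ≈ 7.00.

n_i = 7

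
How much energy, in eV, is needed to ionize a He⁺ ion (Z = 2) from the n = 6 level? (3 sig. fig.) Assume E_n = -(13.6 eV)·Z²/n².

E_n = −13.6 Z²/n² = −54.40/n² eV for Z = 2.
E_6 = −54.40/36 = −1.51 eV, so ionization (to E = 0) requires 1.51 eV.

1.51 eV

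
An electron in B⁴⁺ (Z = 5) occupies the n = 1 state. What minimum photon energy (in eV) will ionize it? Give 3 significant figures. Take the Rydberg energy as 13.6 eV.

340 eV

E_n = −13.6 Z²/n² = −340.0/n² eV for Z = 5.
E_1 = −340.0/1 = −340 eV, so ionization (to E = 0) requires 340 eV.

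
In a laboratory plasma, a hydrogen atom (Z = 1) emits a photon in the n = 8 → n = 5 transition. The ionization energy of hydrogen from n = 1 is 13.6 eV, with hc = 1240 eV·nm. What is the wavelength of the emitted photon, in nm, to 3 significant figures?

ΔE = 13.60 × (1/5² − 1/8²) = 13.60 × 0.02438 = 0.3315 eV.
λ = hc/ΔE = 1240 / 0.3315 = 3740 nm.
This line belongs to the Pfund series.

3740 nm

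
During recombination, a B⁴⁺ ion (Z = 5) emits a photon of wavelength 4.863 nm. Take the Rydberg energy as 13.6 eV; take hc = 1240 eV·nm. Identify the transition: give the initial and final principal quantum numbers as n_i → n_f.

n_i = 2, n_f = 1

The photon energy is ΔE = hc/λ = 1240 / 4.863 = 255.0 eV.
With Z = 5, ΔE = 340.0 × (1/n_f² − 1/n_i²), so 1/n_f² − 1/n_i² = 0.7500.
Trying n_f = 1 gives 1/n_i² = 0.2500, i.e. n_i ≈ 2; this pair matches.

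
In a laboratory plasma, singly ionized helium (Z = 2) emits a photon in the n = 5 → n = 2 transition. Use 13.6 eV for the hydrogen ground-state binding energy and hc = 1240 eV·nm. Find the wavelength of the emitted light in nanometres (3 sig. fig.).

109 nm

For Z = 2 the level energies scale as Z², so the effective Rydberg energy is 13.6 × 4 = 54.40 eV.
ΔE = 54.40 × (1/2² − 1/5²) = 54.40 × 0.2100 = 11.42 eV.
λ = hc/ΔE = 1240 / 11.42 = 109 nm.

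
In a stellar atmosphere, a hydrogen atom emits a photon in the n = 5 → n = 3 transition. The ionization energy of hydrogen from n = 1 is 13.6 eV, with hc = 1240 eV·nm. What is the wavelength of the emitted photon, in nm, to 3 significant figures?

1280 nm

ΔE = 13.60 × (1/3² − 1/5²) = 13.60 × 0.07111 = 0.9671 eV.
λ = hc/ΔE = 1240 / 0.9671 = 1280 nm.
This line belongs to the Paschen series.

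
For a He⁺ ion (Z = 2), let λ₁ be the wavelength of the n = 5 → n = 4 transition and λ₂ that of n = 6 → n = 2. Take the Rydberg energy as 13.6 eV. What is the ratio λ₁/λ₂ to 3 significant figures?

λ ∝ 1/ΔE ∝ 1/(1/n_f² − 1/n_i²), and the Z² and hc factors cancel in the ratio.
λ₁/λ₂ = (1/2² − 1/6²)/(1/4² − 1/5²) = 0.2222/0.02250 = 9.88.

9.88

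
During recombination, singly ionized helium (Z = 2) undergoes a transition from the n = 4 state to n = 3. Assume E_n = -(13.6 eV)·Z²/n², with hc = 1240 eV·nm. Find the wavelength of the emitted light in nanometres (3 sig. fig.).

For Z = 2 the level energies scale as Z², so the effective Rydberg energy is 13.6 × 4 = 54.40 eV.
ΔE = 54.40 × (1/3² − 1/4²) = 54.40 × 0.04861 = 2.644 eV.
λ = hc/ΔE = 1240 / 2.644 = 469 nm.

469 nm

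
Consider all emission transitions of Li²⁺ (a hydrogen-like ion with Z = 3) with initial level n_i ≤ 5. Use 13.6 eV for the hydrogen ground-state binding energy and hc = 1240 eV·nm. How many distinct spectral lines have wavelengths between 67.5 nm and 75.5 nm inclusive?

1

Enumerate all n_i → n_f pairs with 1 ≤ n_f < n_i ≤ 5 and compute λ = 1240 / [13.6·9·(1/n_f² − 1/n_i²)].
Lines falling in [67.5, 75.5] nm: 3→2 (72.94 nm).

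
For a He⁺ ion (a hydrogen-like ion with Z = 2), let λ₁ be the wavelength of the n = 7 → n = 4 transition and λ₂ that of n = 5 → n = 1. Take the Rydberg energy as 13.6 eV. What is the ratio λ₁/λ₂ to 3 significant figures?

λ ∝ 1/ΔE ∝ 1/(1/n_f² − 1/n_i²), and the Z² and hc factors cancel in the ratio.
λ₁/λ₂ = (1/1² − 1/5²)/(1/4² − 1/7²) = 0.9600/0.04209 = 22.8.

22.8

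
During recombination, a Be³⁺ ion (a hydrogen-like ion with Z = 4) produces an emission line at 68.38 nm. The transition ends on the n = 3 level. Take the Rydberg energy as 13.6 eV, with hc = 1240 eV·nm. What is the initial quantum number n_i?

n_i = 6

The photon energy is ΔE = hc/λ = 1240 / 68.38 = 18.13 eV.
With Z = 4, ΔE = 217.6 × (1/n_f² − 1/n_i²), so 1/n_f² − 1/n_i² = 0.08334.
With n_f = 3: 1/n_i² = 1/9 − 0.08334 = 0.02777, so n_i ≈ 6.00.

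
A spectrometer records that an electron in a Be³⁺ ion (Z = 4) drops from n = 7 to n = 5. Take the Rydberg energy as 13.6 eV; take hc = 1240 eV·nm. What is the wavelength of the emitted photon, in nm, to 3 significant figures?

For Z = 4 the level energies scale as Z², so the effective Rydberg energy is 13.6 × 16 = 217.6 eV.
ΔE = 217.6 × (1/5² − 1/7²) = 217.6 × 0.01959 = 4.263 eV.
λ = hc/ΔE = 1240 / 4.263 = 291 nm.

291 nm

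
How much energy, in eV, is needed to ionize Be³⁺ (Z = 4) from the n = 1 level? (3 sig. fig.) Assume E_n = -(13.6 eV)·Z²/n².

E_n = −13.6 Z²/n² = −217.6/n² eV for Z = 4.
E_1 = −217.6/1 = −218 eV, so ionization (to E = 0) requires 218 eV.

218 eV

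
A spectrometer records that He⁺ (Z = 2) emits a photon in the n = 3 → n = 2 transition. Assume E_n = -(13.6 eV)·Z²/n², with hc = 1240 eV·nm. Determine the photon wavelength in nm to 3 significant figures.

For Z = 2 the level energies scale as Z², so the effective Rydberg energy is 13.6 × 4 = 54.40 eV.
ΔE = 54.40 × (1/2² − 1/3²) = 54.40 × 0.1389 = 7.556 eV.
λ = hc/ΔE = 1240 / 7.556 = 164 nm.

164 nm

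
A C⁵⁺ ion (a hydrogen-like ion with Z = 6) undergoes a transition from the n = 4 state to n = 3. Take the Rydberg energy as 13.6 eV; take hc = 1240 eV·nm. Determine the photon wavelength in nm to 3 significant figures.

52.1 nm

For Z = 6 the level energies scale as Z², so the effective Rydberg energy is 13.6 × 36 = 489.6 eV.
ΔE = 489.6 × (1/3² − 1/4²) = 489.6 × 0.04861 = 23.80 eV.
λ = hc/ΔE = 1240 / 23.80 = 52.1 nm.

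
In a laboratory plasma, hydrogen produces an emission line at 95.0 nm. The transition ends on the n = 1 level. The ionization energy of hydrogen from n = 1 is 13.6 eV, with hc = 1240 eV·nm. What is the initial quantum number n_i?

The photon energy is ΔE = hc/λ = 1240 / 95.0 = 13.05 eV.
With Z = 1, ΔE = 13.60 × (1/n_f² − 1/n_i²), so 1/n_f² − 1/n_i² = 0.9598.
With n_f = 1: 1/n_i² = 1/1 − 0.9598 = 0.04025, so n_i ≈ 4.98.

n_i = 5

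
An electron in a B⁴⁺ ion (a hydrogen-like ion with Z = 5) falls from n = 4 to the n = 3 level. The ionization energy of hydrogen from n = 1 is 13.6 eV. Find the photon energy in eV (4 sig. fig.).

The Bohr energies scale as Z², so for Z = 5: E_n = −340.0/n² eV.
E_4 = −340.0/16 = −21.25 eV and E_3 = −340.0/9 = −37.78 eV.
The photon energy is |E_4 − E_3| = 16.53 eV.

16.53 eV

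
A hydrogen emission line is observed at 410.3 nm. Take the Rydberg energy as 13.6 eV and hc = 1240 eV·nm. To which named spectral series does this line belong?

ΔE = 1240/410.3 = 3.022 eV.
This matches 13.6 × (1/2² − 1/6²), so n_f = 2: the Balmer series.

Balmer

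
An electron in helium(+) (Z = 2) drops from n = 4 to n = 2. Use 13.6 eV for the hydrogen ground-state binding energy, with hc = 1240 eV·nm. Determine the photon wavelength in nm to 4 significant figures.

121.6 nm

For Z = 2 the level energies scale as Z², so the effective Rydberg energy is 13.6 × 4 = 54.40 eV.
ΔE = 54.40 × (1/2² − 1/4²) = 54.40 × 0.1875 = 10.20 eV.
λ = hc/ΔE = 1240 / 10.20 = 121.6 nm.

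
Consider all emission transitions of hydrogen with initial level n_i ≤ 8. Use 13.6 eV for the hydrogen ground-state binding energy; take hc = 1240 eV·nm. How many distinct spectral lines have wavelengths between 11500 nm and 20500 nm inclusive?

Enumerate all n_i → n_f pairs with 1 ≤ n_f < n_i ≤ 8 and compute λ = 1240 / [13.6·1·(1/n_f² − 1/n_i²)].
Lines falling in [11500, 20500] nm: 7→6 (12370 nm), 8→7 (19060 nm).

2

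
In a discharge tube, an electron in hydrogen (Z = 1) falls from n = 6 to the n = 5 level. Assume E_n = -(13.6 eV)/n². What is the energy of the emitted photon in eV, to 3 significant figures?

0.166 eV

E_6 = −13.60/36 = −0.3778 eV and E_5 = −13.60/25 = −0.5440 eV.
The photon energy is |E_6 − E_5| = 0.166 eV.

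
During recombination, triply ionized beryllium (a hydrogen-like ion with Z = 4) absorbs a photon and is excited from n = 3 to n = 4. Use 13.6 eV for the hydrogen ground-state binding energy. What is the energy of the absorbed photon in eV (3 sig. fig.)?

The Bohr energies scale as Z², so for Z = 4: E_n = −217.6/n² eV.
E_4 = −217.6/16 = −13.60 eV and E_3 = −217.6/9 = −24.18 eV.
The photon energy is |E_4 − E_3| = 10.6 eV.

10.6 eV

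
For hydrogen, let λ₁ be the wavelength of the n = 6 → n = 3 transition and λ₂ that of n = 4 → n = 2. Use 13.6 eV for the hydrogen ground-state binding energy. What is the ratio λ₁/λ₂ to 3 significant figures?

λ ∝ 1/ΔE ∝ 1/(1/n_f² − 1/n_i²), and the Z² and hc factors cancel in the ratio.
λ₁/λ₂ = (1/2² − 1/4²)/(1/3² − 1/6²) = 0.1875/0.08333 = 2.25.

2.25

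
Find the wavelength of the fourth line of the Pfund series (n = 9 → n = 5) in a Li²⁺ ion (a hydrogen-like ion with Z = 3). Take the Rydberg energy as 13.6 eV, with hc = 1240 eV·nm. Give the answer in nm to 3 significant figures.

366 nm

The Pfund series terminates on n_f = 5; the fourth line has n_i = 5+4 = 9.
ΔE = 122.4 × (1/5² − 1/9²) = 3.385 eV.
λ = 1240 / 3.385 = 366 nm.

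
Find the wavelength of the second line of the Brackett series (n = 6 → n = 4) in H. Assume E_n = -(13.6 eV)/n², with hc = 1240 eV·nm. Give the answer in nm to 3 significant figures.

2630 nm

The Brackett series terminates on n_f = 4; the second line has n_i = 4+2 = 6.
ΔE = 13.60 × (1/4² − 1/6²) = 0.4722 eV.
λ = 1240 / 0.4722 = 2630 nm.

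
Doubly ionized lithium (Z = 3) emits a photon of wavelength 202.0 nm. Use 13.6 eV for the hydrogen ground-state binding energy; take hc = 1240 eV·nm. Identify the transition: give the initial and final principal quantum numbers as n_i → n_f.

n_i = 9, n_f = 4

The photon energy is ΔE = hc/λ = 1240 / 202.0 = 6.139 eV.
With Z = 3, ΔE = 122.4 × (1/n_f² − 1/n_i²), so 1/n_f² − 1/n_i² = 0.05015.
Trying n_f = 4 gives 1/n_i² = 0.01235, i.e. n_i ≈ 9; this pair matches.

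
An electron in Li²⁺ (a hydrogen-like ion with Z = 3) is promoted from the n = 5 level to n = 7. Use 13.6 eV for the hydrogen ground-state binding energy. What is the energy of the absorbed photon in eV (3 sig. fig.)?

The Bohr energies scale as Z², so for Z = 3: E_n = −122.4/n² eV.
E_7 = −122.4/49 = −2.498 eV and E_5 = −122.4/25 = −4.896 eV.
The photon energy is |E_7 − E_5| = 2.40 eV.

2.40 eV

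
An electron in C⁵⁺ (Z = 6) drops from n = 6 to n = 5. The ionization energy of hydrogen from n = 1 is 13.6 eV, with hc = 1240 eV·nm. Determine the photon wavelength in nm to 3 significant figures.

207 nm

For Z = 6 the level energies scale as Z², so the effective Rydberg energy is 13.6 × 36 = 489.6 eV.
ΔE = 489.6 × (1/5² − 1/6²) = 489.6 × 0.01222 = 5.984 eV.
λ = hc/ΔE = 1240 / 5.984 = 207 nm.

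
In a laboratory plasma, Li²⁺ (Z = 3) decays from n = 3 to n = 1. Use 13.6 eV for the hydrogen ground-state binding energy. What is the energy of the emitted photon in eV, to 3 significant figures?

The Bohr energies scale as Z², so for Z = 3: E_n = −122.4/n² eV.
E_3 = −122.4/9 = −13.60 eV and E_1 = −122.4/1 = −122.4 eV.
The photon energy is |E_3 − E_1| = 109 eV.

109 eV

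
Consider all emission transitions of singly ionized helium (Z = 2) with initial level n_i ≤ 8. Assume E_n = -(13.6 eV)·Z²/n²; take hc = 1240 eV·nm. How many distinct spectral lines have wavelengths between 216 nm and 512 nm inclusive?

6

Enumerate all n_i → n_f pairs with 1 ≤ n_f < n_i ≤ 8 and compute λ = 1240 / [13.6·4·(1/n_f² − 1/n_i²)].
Lines falling in [216, 512] nm: 8→3 (238.7 nm), 7→3 (251.3 nm), 6→3 (273.5 nm), 5→3 (320.5 nm), 4→3 (468.9 nm), 8→4 (486.3 nm).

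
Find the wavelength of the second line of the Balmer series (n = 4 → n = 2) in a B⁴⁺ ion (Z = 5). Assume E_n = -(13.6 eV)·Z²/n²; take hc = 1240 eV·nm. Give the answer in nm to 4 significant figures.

19.45 nm

The Balmer series terminates on n_f = 2; the second line has n_i = 2+2 = 4.
ΔE = 340.0 × (1/2² − 1/4²) = 63.75 eV.
λ = 1240 / 63.75 = 19.45 nm.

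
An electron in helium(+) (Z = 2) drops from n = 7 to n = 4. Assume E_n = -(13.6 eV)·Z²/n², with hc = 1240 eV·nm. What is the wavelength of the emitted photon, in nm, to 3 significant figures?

542 nm

For Z = 2 the level energies scale as Z², so the effective Rydberg energy is 13.6 × 4 = 54.40 eV.
ΔE = 54.40 × (1/4² − 1/7²) = 54.40 × 0.04209 = 2.290 eV.
λ = hc/ΔE = 1240 / 2.290 = 542 nm.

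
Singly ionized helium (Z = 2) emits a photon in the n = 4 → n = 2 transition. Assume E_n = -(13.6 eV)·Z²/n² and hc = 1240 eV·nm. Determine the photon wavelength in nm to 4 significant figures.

121.6 nm

For Z = 2 the level energies scale as Z², so the effective Rydberg energy is 13.6 × 4 = 54.40 eV.
ΔE = 54.40 × (1/2² − 1/4²) = 54.40 × 0.1875 = 10.20 eV.
λ = hc/ΔE = 1240 / 10.20 = 121.6 nm.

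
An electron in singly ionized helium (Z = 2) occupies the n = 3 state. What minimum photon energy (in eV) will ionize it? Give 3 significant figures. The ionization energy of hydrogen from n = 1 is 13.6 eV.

E_n = −13.6 Z²/n² = −54.40/n² eV for Z = 2.
E_3 = −54.40/9 = −6.04 eV, so ionization (to E = 0) requires 6.04 eV.

6.04 eV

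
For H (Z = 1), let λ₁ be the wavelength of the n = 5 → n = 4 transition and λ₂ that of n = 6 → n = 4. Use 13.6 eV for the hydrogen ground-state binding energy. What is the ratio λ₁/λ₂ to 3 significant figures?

λ ∝ 1/ΔE ∝ 1/(1/n_f² − 1/n_i²), and the Z² and hc factors cancel in the ratio.
λ₁/λ₂ = (1/4² − 1/6²)/(1/4² − 1/5²) = 0.03472/0.02250 = 1.54.

1.54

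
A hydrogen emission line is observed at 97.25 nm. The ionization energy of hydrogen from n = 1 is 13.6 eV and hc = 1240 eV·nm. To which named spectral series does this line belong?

ΔE = 1240/97.25 = 12.75 eV.
This matches 13.6 × (1/1² − 1/4²), so n_f = 1: the Lyman series.

Lyman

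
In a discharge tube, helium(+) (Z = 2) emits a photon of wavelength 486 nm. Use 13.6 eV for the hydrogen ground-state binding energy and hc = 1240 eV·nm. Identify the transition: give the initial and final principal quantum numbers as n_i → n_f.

The photon energy is ΔE = hc/λ = 1240 / 486 = 2.551 eV.
With Z = 2, ΔE = 54.40 × (1/n_f² − 1/n_i²), so 1/n_f² − 1/n_i² = 0.04690.
Trying n_f = 4 gives 1/n_i² = 0.01560, i.e. n_i ≈ 8; this pair matches.

n_i = 8, n_f = 4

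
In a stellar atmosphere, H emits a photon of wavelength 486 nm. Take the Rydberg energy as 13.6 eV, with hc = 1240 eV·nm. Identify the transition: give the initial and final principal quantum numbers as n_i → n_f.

The photon energy is ΔE = hc/λ = 1240 / 486 = 2.551 eV.
With Z = 1, ΔE = 13.60 × (1/n_f² − 1/n_i²), so 1/n_f² − 1/n_i² = 0.1876.
Trying n_f = 2 gives 1/n_i² = 0.06239, i.e. n_i ≈ 4; this pair matches.

n_i = 4, n_f = 2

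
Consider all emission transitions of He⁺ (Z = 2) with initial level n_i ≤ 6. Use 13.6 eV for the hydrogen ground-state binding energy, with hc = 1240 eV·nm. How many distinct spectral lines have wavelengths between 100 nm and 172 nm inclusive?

4

Enumerate all n_i → n_f pairs with 1 ≤ n_f < n_i ≤ 6 and compute λ = 1240 / [13.6·4·(1/n_f² − 1/n_i²)].
Lines falling in [100, 172] nm: 6→2 (102.6 nm), 5→2 (108.5 nm), 4→2 (121.6 nm), 3→2 (164.1 nm).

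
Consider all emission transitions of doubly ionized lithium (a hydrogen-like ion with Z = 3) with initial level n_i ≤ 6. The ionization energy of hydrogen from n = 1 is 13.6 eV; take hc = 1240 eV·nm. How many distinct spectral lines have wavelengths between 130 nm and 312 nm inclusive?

Enumerate all n_i → n_f pairs with 1 ≤ n_f < n_i ≤ 6 and compute λ = 1240 / [13.6·9·(1/n_f² − 1/n_i²)].
Lines falling in [130, 312] nm: 5→3 (142.5 nm), 4→3 (208.4 nm), 6→4 (291.8 nm).

3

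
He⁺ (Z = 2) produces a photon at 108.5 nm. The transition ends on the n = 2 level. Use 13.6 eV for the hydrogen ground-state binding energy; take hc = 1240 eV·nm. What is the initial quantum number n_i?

n_i = 5

The photon energy is ΔE = hc/λ = 1240 / 108.5 = 11.43 eV.
With Z = 2, ΔE = 54.40 × (1/n_f² − 1/n_i²), so 1/n_f² − 1/n_i² = 0.2101.
With n_f = 2: 1/n_i² = 1/4 − 0.2101 = 0.03992, so n_i ≈ 5.01.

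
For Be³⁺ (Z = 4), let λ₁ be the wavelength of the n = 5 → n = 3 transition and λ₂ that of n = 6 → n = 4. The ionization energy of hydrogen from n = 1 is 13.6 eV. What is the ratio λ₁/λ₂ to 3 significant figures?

λ ∝ 1/ΔE ∝ 1/(1/n_f² − 1/n_i²), and the Z² and hc factors cancel in the ratio.
λ₁/λ₂ = (1/4² − 1/6²)/(1/3² − 1/5²) = 0.03472/0.07111 = 0.488.

0.488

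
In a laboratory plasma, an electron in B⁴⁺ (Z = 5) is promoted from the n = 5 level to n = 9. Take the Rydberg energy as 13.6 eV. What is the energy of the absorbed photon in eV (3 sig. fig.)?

9.40 eV

The Bohr energies scale as Z², so for Z = 5: E_n = −340.0/n² eV.
E_9 = −340.0/81 = −4.198 eV and E_5 = −340.0/25 = −13.60 eV.
The photon energy is |E_9 − E_5| = 9.40 eV.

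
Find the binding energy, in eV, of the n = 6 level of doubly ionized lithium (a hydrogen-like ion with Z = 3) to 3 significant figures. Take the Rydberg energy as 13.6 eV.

3.40 eV

E_n = −13.6 Z²/n² = −122.4/n² eV for Z = 3.
E_6 = −122.4/36 = −3.40 eV, so ionization (to E = 0) requires 3.40 eV.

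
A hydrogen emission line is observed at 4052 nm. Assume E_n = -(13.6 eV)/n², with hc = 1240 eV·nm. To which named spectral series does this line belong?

ΔE = 1240/4052 = 0.3060 eV.
This matches 13.6 × (1/4² − 1/5²), so n_f = 4: the Brackett series.

Brackett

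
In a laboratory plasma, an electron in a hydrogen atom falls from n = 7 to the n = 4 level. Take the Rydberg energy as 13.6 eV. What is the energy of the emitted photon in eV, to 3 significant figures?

0.572 eV

E_7 = −13.60/49 = −0.2776 eV and E_4 = −13.60/16 = −0.8500 eV.
The photon energy is |E_7 − E_4| = 0.572 eV.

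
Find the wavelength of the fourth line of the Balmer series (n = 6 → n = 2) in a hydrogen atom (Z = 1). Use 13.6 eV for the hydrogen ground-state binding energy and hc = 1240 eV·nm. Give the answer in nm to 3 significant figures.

The Balmer series terminates on n_f = 2; the fourth line has n_i = 2+4 = 6.
ΔE = 13.60 × (1/2² − 1/6²) = 3.022 eV.
λ = 1240 / 3.022 = 410 nm.

410 nm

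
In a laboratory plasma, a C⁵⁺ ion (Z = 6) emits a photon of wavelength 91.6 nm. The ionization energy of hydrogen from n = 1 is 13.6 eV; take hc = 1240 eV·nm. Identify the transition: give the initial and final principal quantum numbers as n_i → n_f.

n_i = 9, n_f = 5

The photon energy is ΔE = hc/λ = 1240 / 91.6 = 13.54 eV.
With Z = 6, ΔE = 489.6 × (1/n_f² − 1/n_i²), so 1/n_f² − 1/n_i² = 0.02765.
Trying n_f = 5 gives 1/n_i² = 0.01235, i.e. n_i ≈ 9; this pair matches.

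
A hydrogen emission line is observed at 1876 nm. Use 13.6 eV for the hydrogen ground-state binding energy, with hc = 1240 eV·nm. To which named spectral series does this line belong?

ΔE = 1240/1876 = 0.6610 eV.
This matches 13.6 × (1/3² − 1/4²), so n_f = 3: the Paschen series.

Paschen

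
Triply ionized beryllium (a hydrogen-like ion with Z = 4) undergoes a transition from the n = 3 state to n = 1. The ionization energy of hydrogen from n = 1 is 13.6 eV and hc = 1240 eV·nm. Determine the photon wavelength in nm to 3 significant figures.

6.41 nm

For Z = 4 the level energies scale as Z², so the effective Rydberg energy is 13.6 × 16 = 217.6 eV.
ΔE = 217.6 × (1/1² − 1/3²) = 217.6 × 0.8889 = 193.4 eV.
λ = hc/ΔE = 1240 / 193.4 = 6.41 nm.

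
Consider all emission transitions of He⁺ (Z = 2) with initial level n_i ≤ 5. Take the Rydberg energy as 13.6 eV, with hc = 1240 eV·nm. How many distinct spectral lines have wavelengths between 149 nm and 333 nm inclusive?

2

Enumerate all n_i → n_f pairs with 1 ≤ n_f < n_i ≤ 5 and compute λ = 1240 / [13.6·4·(1/n_f² − 1/n_i²)].
Lines falling in [149, 333] nm: 3→2 (164.1 nm), 5→3 (320.5 nm).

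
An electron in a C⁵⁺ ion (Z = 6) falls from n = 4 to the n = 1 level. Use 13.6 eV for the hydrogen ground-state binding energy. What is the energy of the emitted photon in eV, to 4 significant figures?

459.0 eV

The Bohr energies scale as Z², so for Z = 6: E_n = −489.6/n² eV.
E_4 = −489.6/16 = −30.60 eV and E_1 = −489.6/1 = −489.6 eV.
The photon energy is |E_4 − E_1| = 459.0 eV.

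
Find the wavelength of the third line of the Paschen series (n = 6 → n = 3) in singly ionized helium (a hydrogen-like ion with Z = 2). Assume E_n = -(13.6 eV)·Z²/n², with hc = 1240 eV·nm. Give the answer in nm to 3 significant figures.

274 nm

The Paschen series terminates on n_f = 3; the third line has n_i = 3+3 = 6.
ΔE = 54.40 × (1/3² − 1/6²) = 4.533 eV.
λ = 1240 / 4.533 = 274 nm.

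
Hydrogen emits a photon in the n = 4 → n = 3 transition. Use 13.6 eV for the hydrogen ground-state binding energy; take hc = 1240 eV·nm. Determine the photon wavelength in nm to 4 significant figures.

1876 nm

ΔE = 13.60 × (1/3² − 1/4²) = 13.60 × 0.04861 = 0.6611 eV.
λ = hc/ΔE = 1240 / 0.6611 = 1876 nm.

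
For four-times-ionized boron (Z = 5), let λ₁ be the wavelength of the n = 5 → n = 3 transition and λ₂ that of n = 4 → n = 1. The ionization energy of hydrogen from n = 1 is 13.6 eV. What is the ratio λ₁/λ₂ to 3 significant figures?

13.2

λ ∝ 1/ΔE ∝ 1/(1/n_f² − 1/n_i²), and the Z² and hc factors cancel in the ratio.
λ₁/λ₂ = (1/1² − 1/4²)/(1/3² − 1/5²) = 0.9375/0.07111 = 13.2.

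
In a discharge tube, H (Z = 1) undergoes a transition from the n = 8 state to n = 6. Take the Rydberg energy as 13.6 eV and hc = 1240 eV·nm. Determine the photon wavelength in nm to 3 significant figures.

7500 nm

ΔE = 13.60 × (1/6² − 1/8²) = 13.60 × 0.01215 = 0.1653 eV.
λ = hc/ΔE = 1240 / 0.1653 = 7500 nm.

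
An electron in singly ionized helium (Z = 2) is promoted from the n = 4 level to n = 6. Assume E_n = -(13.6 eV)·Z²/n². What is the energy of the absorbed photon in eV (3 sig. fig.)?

The Bohr energies scale as Z², so for Z = 2: E_n = −54.40/n² eV.
E_6 = −54.40/36 = −1.511 eV and E_4 = −54.40/16 = −3.400 eV.
The photon energy is |E_6 − E_4| = 1.89 eV.

1.89 eV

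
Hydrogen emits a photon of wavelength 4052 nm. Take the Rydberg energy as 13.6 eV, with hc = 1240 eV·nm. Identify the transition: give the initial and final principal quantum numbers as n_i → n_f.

The photon energy is ΔE = hc/λ = 1240 / 4052 = 0.3060 eV.
With Z = 1, ΔE = 13.60 × (1/n_f² − 1/n_i²), so 1/n_f² − 1/n_i² = 0.02250.
Trying n_f = 4 gives 1/n_i² = 0.04000, i.e. n_i ≈ 5; this pair matches.

n_i = 5, n_f = 4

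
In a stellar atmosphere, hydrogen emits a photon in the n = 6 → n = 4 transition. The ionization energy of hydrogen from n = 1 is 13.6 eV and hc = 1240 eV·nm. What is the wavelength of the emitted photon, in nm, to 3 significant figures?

2630 nm

ΔE = 13.60 × (1/4² − 1/6²) = 13.60 × 0.03472 = 0.4722 eV.
λ = hc/ΔE = 1240 / 0.4722 = 2630 nm.
This line belongs to the Brackett series.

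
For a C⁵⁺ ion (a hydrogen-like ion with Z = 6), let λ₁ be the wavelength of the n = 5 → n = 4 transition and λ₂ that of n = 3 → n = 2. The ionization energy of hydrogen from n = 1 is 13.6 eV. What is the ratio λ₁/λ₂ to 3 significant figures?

λ ∝ 1/ΔE ∝ 1/(1/n_f² − 1/n_i²), and the Z² and hc factors cancel in the ratio.
λ₁/λ₂ = (1/2² − 1/3²)/(1/4² − 1/5²) = 0.1389/0.02250 = 6.17.

6.17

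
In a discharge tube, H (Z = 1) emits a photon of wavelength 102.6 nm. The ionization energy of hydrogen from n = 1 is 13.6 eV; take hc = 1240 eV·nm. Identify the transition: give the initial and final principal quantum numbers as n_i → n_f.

The photon energy is ΔE = hc/λ = 1240 / 102.6 = 12.09 eV.
With Z = 1, ΔE = 13.60 × (1/n_f² − 1/n_i²), so 1/n_f² − 1/n_i² = 0.8887.
Trying n_f = 1 gives 1/n_i² = 0.1113, i.e. n_i ≈ 3; this pair matches.

n_i = 3, n_f = 1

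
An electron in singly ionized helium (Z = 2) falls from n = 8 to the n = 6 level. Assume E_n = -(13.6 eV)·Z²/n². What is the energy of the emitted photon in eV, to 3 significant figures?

0.661 eV

The Bohr energies scale as Z², so for Z = 2: E_n = −54.40/n² eV.
E_8 = −54.40/64 = −0.8500 eV and E_6 = −54.40/36 = −1.511 eV.
The photon energy is |E_8 − E_6| = 0.661 eV.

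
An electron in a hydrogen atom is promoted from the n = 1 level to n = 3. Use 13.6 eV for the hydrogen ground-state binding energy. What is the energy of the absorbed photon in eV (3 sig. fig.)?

12.1 eV

E_3 = −13.60/9 = −1.511 eV and E_1 = −13.60/1 = −13.60 eV.
The photon energy is |E_3 − E_1| = 12.1 eV.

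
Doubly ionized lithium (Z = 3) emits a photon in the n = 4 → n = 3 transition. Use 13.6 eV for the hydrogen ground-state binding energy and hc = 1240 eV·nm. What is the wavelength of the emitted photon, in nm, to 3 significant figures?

For Z = 3 the level energies scale as Z², so the effective Rydberg energy is 13.6 × 9 = 122.4 eV.
ΔE = 122.4 × (1/3² − 1/4²) = 122.4 × 0.04861 = 5.950 eV.
λ = hc/ΔE = 1240 / 5.950 = 208 nm.

208 nm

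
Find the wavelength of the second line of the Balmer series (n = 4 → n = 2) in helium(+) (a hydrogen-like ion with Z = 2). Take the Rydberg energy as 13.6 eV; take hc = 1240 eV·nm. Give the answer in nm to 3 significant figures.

The Balmer series terminates on n_f = 2; the second line has n_i = 2+2 = 4.
ΔE = 54.40 × (1/2² − 1/4²) = 10.20 eV.
λ = 1240 / 10.20 = 122 nm.

122 nm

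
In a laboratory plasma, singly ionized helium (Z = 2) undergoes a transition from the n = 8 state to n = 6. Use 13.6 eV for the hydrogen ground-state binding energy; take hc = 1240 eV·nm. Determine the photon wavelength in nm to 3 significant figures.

For Z = 2 the level energies scale as Z², so the effective Rydberg energy is 13.6 × 4 = 54.40 eV.
ΔE = 54.40 × (1/6² − 1/8²) = 54.40 × 0.01215 = 0.6611 eV.
λ = hc/ΔE = 1240 / 0.6611 = 1880 nm.

1880 nm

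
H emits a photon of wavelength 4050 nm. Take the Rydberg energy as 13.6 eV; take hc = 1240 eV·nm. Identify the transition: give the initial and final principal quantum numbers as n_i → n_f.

n_i = 5, n_f = 4

The photon energy is ΔE = hc/λ = 1240 / 4050 = 0.3062 eV.
With Z = 1, ΔE = 13.60 × (1/n_f² − 1/n_i²), so 1/n_f² − 1/n_i² = 0.02251.
Trying n_f = 4 gives 1/n_i² = 0.03999, i.e. n_i ≈ 5; this pair matches.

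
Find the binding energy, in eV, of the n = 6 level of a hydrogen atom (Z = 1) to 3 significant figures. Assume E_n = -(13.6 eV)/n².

E_6 = −13.60/36 = −0.378 eV, so ionization (to E = 0) requires 0.378 eV.

0.378 eV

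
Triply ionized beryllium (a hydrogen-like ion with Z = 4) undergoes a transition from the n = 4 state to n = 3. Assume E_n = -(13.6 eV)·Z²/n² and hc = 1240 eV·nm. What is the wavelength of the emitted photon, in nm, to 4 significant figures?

117.2 nm

For Z = 4 the level energies scale as Z², so the effective Rydberg energy is 13.6 × 16 = 217.6 eV.
ΔE = 217.6 × (1/3² − 1/4²) = 217.6 × 0.04861 = 10.58 eV.
λ = hc/ΔE = 1240 / 10.58 = 117.2 nm.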